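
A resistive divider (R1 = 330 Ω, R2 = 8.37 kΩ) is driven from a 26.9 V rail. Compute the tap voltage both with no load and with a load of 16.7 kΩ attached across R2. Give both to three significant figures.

Open-circuit: V = 26.9 × 8370/(330 + 8370) = 25.9 V.
With the load, R2 becomes R2‖R_L = 5576 Ω, so V = 26.9 × 5576/5906 = 25.4 V.

Unloaded: 25.9 V; loaded: 25.4 V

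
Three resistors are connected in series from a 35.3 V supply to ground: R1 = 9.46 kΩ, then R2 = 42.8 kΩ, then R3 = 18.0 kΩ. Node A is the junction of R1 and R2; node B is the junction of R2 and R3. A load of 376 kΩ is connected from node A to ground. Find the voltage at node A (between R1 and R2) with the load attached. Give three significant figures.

Below node A the series string R2+R3 = 60.80 kΩ sits in parallel with the 376 kΩ load: 52.34 kΩ.
V_A = 35.3 × 52.34/(9.46 + 52.34) = 29.9 V.

V ≈ 29.9 V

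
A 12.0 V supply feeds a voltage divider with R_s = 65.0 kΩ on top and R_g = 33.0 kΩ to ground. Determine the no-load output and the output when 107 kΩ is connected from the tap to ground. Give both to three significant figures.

Unloaded: 4.04 V; loaded: 3.35 V

Open-circuit: V = 12.0 × 33.0/(65.0 + 33.0) = 4.04 V.
With the load, R_g becomes R_g‖R_L = 25.22 kΩ, so V = 12.0 × 25.22/90.22 = 3.35 V.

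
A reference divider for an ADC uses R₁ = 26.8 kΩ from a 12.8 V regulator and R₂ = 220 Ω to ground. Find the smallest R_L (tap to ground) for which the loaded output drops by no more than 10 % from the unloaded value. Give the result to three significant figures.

R_L(min) ≈ 1.96 kΩ

Output resistance R_th = R₁‖R₂ = (26800 × 220)/27020 = 218.2 Ω.
The fractional drop is R_th/(R_th + R_L); requiring this ≤ 0.100 gives R_L ≥ R_th(1/0.100 − 1) = 218.2 × 9.000 = 1.96 kΩ.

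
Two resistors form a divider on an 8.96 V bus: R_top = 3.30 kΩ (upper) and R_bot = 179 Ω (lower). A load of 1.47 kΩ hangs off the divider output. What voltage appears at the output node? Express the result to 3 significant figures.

V_out ≈ 0.413 V

The load sits in parallel with R_bot: R_bot‖R_L = (179 × 1470) / (179 + 1470) = 159.6 Ω.
V_out = 8.96 × 159.6 / (3300 + 159.6) = 8.96 × 159.6/3460 = 0.413 V.
(Unloaded it would have been 0.461 V.)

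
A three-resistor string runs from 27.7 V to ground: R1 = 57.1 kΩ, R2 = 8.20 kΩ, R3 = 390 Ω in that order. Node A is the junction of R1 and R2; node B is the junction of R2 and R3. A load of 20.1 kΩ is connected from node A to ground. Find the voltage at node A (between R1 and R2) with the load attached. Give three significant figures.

V ≈ 2.64 V

Below node A the series string R2+R3 = 8590 Ω sits in parallel with the 20100 Ω load: 6018 Ω.
V_A = 27.7 × 6018/(57100 + 6018) = 2.64 V.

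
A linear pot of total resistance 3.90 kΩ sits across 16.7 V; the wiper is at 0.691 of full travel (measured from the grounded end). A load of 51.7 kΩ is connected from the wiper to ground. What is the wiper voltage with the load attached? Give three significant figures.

The wiper splits the pot into (1−α)R = 1.205 kΩ above and αR = 2.695 kΩ below.
Lower section ‖ load = 2.561 kΩ.
V_wiper = 16.7 × 2.561/(1.205 + 2.561) = 11.4 V.

V ≈ 11.4 V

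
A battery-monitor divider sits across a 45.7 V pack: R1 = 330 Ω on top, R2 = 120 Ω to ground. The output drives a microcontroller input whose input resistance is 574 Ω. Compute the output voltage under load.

The load sits in parallel with R2: R2‖R_L = (120 × 574) / (120 + 574) = 99.25 Ω.
V_out = 45.7 × 99.25 / (330 + 99.25) = 45.7 × 99.25/429.3 = 10.6 V.

V_out ≈ 10.6 V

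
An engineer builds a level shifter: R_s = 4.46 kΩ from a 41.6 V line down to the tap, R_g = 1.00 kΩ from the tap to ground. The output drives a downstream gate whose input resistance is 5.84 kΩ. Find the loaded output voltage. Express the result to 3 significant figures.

V_out ≈ 6.68 V

The load sits in parallel with R_g: R_g‖R_L = (1.00 × 5.84) / (1.00 + 5.84) = 0.8538 kΩ.
V_out = 41.6 × 0.8538 / (4.46 + 0.8538) = 41.6 × 0.8538/5.314 = 6.68 V.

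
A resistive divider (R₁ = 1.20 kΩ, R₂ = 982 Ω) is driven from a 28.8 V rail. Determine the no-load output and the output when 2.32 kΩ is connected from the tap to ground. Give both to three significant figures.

Unloaded: 13.0 V; loaded: 10.5 V

Open-circuit: V = 28.8 × 982/(1200 + 982) = 13.0 V.
With the load, R₂ becomes R₂‖R_L = 690.0 Ω, so V = 28.8 × 690.0/1890 = 10.5 V.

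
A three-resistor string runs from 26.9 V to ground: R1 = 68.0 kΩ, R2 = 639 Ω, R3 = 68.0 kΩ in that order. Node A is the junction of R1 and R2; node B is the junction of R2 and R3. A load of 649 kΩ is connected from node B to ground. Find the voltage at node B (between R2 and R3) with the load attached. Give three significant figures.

V ≈ 12.7 V

At node B, R3 is in parallel with the load: R3‖R_L = 61550 Ω.
Below node A the resistance is R2 + (R3‖R_L) = 62190 Ω, so V_A = 26.9 × 62190/130200 = 12.85 V.
Then V_B = V_A × (R3‖R_L)/(R2 + R3‖R_L) = 12.85 × 61550/62190 = 12.7 V.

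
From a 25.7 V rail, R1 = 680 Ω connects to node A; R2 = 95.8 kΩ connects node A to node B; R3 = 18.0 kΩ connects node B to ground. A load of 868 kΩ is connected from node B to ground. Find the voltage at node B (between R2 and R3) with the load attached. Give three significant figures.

At node B, R3 is in parallel with the load: R3‖R_L = 17630 Ω.
Below node A the resistance is R2 + (R3‖R_L) = 113400 Ω, so V_A = 25.7 × 113400/114100 = 25.55 V.
Then V_B = V_A × (R3‖R_L)/(R2 + R3‖R_L) = 25.55 × 17630/113400 = 3.97 V.

V ≈ 3.97 V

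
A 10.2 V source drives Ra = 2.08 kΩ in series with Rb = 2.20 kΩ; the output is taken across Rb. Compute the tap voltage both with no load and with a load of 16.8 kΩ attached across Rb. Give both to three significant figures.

Open-circuit: V = 10.2 × 2.20/(2.08 + 2.20) = 5.24 V.
With the load, Rb becomes Rb‖R_L = 1.945 kΩ, so V = 10.2 × 1.945/4.025 = 4.93 V.

Unloaded: 5.24 V; loaded: 4.93 V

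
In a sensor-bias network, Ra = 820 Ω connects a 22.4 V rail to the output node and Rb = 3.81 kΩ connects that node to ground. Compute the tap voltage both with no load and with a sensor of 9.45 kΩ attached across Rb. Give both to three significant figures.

Open-circuit: V = 22.4 × 3810/(820 + 3810) = 18.4 V.
With the load, Rb becomes Rb‖R_L = 2715 Ω, so V = 22.4 × 2715/3535 = 17.2 V.

Unloaded: 18.4 V; loaded: 17.2 V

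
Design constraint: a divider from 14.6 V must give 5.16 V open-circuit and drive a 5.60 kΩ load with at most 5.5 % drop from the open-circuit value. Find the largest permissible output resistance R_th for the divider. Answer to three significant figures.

Loading drop = R_th/(R_th + R_L) ≤ 0.0550, so R_th ≤ R_L · ε/(1−ε) = 5.60 kΩ × 0.0550/0.9450 = 326 Ω.
(Any R1, R2 with R2/(R1+R2) = 0.353 and R1‖R2 ≤ 326 Ω will meet the spec.)

R_th ≤ 326 Ω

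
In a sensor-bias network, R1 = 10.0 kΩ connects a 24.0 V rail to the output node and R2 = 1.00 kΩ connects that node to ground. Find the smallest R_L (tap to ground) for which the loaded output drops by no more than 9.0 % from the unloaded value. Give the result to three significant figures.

Output resistance R_th = R1‖R2 = (10000 × 1000)/11000 = 909.1 Ω.
The fractional drop is R_th/(R_th + R_L); requiring this ≤ 0.0900 gives R_L ≥ R_th(1/0.0900 − 1) = 909.1 × 10.11 = 9.19 kΩ.

R_L(min) ≈ 9.19 kΩ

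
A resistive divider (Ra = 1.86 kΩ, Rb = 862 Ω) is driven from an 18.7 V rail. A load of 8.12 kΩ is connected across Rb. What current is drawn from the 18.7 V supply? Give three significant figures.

Rb‖R_L = 779.3 Ω, so the source sees Ra + Rb‖R_L = 2639 Ω.
I = 18.7 V / 2639 Ω = 7.09 mA.

I ≈ 7.09 mA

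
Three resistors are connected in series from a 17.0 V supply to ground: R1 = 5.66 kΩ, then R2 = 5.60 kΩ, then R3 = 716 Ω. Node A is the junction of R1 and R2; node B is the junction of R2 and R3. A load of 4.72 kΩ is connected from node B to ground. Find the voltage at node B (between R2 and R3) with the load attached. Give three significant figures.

V ≈ 0.890 V

At node B, R3 is in parallel with the load: R3‖R_L = 621.7 Ω.
Below node A the resistance is R2 + (R3‖R_L) = 6222 Ω, so V_A = 17.0 × 6222/11880 = 8.902 V.
Then V_B = V_A × (R3‖R_L)/(R2 + R3‖R_L) = 8.902 × 621.7/6222 = 0.890 V.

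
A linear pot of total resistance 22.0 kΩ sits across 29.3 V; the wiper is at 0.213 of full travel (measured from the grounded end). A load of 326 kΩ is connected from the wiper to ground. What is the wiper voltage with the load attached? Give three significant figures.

The wiper splits the pot into (1−α)R = 17.31 kΩ above and αR = 4.686 kΩ below.
Lower section ‖ load = 4.620 kΩ.
V_wiper = 29.3 × 4.620/(17.31 + 4.620) = 6.17 V.

V ≈ 6.17 V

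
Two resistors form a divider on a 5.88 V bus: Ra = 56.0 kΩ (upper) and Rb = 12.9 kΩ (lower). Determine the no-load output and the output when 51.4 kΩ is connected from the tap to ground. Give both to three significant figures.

Unloaded: 1.10 V; loaded: 0.914 V

Open-circuit: V = 5.88 × 12.9/(56.0 + 12.9) = 1.10 V.
With the load, Rb becomes Rb‖R_L = 10.31 kΩ, so V = 5.88 × 10.31/66.31 = 0.914 V.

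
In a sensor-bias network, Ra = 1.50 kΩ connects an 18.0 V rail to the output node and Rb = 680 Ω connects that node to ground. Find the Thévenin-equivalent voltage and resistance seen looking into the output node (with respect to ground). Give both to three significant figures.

V_th is the open-circuit tap voltage: 18.0 × 680/(1500 + 680) = 5.61 V.
With the supply zeroed, Ra and Rb appear in parallel from the tap: R_th = Ra‖Rb = (1500 × 680)/2180 = 468 Ω.

V_th = 5.61 V, R_th = 468 Ω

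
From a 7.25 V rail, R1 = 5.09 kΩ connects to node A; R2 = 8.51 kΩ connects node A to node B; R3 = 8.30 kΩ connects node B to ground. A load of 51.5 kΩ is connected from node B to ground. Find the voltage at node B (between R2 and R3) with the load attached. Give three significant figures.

V ≈ 2.50 V

At node B, R3 is in parallel with the load: R3‖R_L = 7.148 kΩ.
Below node A the resistance is R2 + (R3‖R_L) = 15.66 kΩ, so V_A = 7.25 × 15.66/20.75 = 5.471 V.
Then V_B = V_A × (R3‖R_L)/(R2 + R3‖R_L) = 5.471 × 7.148/15.66 = 2.50 V.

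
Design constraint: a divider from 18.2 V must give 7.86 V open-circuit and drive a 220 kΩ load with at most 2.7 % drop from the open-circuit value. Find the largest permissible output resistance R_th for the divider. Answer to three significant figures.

Loading drop = R_th/(R_th + R_L) ≤ 0.0270, so R_th ≤ R_L · ε/(1−ε) = 220 kΩ × 0.0270/0.9730 = 6.10 kΩ.
(Any R1, R2 with R2/(R1+R2) = 0.432 and R1‖R2 ≤ 6.10 kΩ will meet the spec.)

R_th ≤ 6.10 kΩ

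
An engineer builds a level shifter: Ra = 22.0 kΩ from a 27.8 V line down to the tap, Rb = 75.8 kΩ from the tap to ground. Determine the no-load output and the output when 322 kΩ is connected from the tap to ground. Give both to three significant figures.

Open-circuit: V = 27.8 × 75.8/(22.0 + 75.8) = 21.5 V.
With the load, Rb becomes Rb‖R_L = 61.36 kΩ, so V = 27.8 × 61.36/83.36 = 20.5 V.

Unloaded: 21.5 V; loaded: 20.5 V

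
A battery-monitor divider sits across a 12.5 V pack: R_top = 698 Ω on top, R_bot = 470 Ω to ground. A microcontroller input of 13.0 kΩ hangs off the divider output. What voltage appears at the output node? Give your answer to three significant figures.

V_out ≈ 4.92 V

The load sits in parallel with R_bot: R_bot‖R_L = (470 × 13000) / (470 + 13000) = 453.6 Ω.
V_out = 12.5 × 453.6 / (698 + 453.6) = 12.5 × 453.6/1152 = 4.92 V.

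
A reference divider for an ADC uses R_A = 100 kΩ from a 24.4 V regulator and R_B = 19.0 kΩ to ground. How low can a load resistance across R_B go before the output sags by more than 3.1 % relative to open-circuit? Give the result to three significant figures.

Output resistance R_th = R_A‖R_B = (100 × 19.0)/119.0 = 15.97 kΩ.
The fractional drop is R_th/(R_th + R_L); requiring this ≤ 0.0310 gives R_L ≥ R_th(1/0.0310 − 1) = 15.97 × 31.26 = 499 kΩ.

R_L(min) ≈ 499 kΩ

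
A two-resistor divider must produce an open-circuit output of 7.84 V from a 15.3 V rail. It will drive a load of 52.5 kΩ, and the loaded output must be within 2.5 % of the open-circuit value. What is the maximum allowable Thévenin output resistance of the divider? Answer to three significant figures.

R_th ≤ 1.35 kΩ

Loading drop = R_th/(R_th + R_L) ≤ 0.0250, so R_th ≤ R_L · ε/(1−ε) = 52.5 kΩ × 0.0250/0.9750 = 1.35 kΩ.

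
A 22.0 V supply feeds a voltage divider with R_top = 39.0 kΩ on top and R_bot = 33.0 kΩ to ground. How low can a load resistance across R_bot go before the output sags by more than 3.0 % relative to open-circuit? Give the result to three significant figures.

Output resistance R_th = R_top‖R_bot = (39.0 × 33.0)/72.00 = 17.88 kΩ.
The fractional drop is R_th/(R_th + R_L); requiring this ≤ 0.0300 gives R_L ≥ R_th(1/0.0300 − 1) = 17.88 × 32.33 = 578 kΩ.

R_L(min) ≈ 578 kΩ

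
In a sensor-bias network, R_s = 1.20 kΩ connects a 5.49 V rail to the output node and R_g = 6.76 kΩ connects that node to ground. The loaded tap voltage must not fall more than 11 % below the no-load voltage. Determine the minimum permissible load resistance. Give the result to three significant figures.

Output resistance R_th = R_s‖R_g = (1.20 × 6.76)/7.960 = 1.019 kΩ.
The fractional drop is R_th/(R_th + R_L); requiring this ≤ 0.110 gives R_L ≥ R_th(1/0.110 − 1) = 1.019 × 8.091 = 8.25 kΩ.

R_L(min) ≈ 8.25 kΩ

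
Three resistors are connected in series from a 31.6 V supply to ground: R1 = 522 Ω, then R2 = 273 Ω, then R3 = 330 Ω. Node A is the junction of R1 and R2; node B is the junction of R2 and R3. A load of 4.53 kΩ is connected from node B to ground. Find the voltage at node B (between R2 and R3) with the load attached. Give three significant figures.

V ≈ 8.82 V

At node B, R3 is in parallel with the load: R3‖R_L = 307.6 Ω.
Below node A the resistance is R2 + (R3‖R_L) = 580.6 Ω, so V_A = 31.6 × 580.6/1103 = 16.64 V.
Then V_B = V_A × (R3‖R_L)/(R2 + R3‖R_L) = 16.64 × 307.6/580.6 = 8.82 V.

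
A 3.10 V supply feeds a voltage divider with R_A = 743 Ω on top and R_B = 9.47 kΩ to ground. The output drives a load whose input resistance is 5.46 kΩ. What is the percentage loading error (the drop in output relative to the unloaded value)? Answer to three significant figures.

The divider's output (Thévenin) resistance is R_A‖R_B = 688.9 Ω.
Fractional drop under load = R_th/(R_th + R_L) = 688.9 / (688.9 + 5460) = 0.1120.
So the output falls by 11.2 %.

11.2 %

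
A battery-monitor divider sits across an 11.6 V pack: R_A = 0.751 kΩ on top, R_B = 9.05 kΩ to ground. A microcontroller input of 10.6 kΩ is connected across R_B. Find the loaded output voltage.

The load sits in parallel with R_B: R_B‖R_L = (9050 × 10600) / (9050 + 10600) = 4882 Ω.
V_out = 11.6 × 4882 / (751 + 4882) = 11.6 × 4882/5633 = 10.1 V.

V_out ≈ 10.1 V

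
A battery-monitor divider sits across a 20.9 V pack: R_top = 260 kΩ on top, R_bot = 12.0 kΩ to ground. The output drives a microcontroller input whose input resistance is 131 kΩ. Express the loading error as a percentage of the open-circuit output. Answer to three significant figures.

8.05 %

The divider's output (Thévenin) resistance is R_top‖R_bot = 11.47 kΩ.
Fractional drop under load = R_th/(R_th + R_L) = 11.47 / (11.47 + 131) = 0.08051.
So the output falls by 8.05 %.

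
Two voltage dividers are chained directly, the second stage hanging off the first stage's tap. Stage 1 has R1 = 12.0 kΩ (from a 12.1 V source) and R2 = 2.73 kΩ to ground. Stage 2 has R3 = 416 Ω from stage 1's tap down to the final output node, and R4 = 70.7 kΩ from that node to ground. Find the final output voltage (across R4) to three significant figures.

Stage 2 presents R3+R4 = 71120 Ω as a load on stage 1's tap.
Stage 1's lower leg becomes R2‖(R3+R4) = 2629 Ω, so V_mid = 12.1 × 2629/14630 = 2.175 V.
Stage 2 is itself unloaded: V_out = V_mid × R4/(R3+R4) = 2.175 × 70700/71120 = 2.16 V.

V_out ≈ 2.16 V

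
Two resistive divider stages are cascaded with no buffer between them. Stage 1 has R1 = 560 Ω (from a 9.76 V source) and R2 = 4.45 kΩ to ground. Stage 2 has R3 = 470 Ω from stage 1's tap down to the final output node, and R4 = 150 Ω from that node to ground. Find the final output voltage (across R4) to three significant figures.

Stage 2 presents R3+R4 = 620.0 Ω as a load on stage 1's tap.
Stage 1's lower leg becomes R2‖(R3+R4) = 544.2 Ω, so V_mid = 9.76 × 544.2/1104 = 4.810 V.
Stage 2 is itself unloaded: V_out = V_mid × R4/(R3+R4) = 4.810 × 150/620.0 = 1.16 V.

V_out ≈ 1.16 V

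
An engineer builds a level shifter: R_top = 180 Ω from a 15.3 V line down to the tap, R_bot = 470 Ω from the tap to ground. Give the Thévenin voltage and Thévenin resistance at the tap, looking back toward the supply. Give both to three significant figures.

V_th is the open-circuit tap voltage: 15.3 × 470/(180 + 470) = 11.1 V.
With the supply zeroed, R_top and R_bot appear in parallel from the tap: R_th = R_top‖R_bot = (180 × 470)/650.0 = 130 Ω.

V_th = 11.1 V, R_th = 130 Ω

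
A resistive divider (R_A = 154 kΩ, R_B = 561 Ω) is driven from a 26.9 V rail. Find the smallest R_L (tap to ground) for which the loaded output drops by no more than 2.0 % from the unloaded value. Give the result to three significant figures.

Output resistance R_th = R_A‖R_B = (154000 × 561)/154600 = 559.0 Ω.
The fractional drop is R_th/(R_th + R_L); requiring this ≤ 0.0200 gives R_L ≥ R_th(1/0.0200 − 1) = 559.0 × 49.00 = 27.4 kΩ.

R_L(min) ≈ 27.4 kΩ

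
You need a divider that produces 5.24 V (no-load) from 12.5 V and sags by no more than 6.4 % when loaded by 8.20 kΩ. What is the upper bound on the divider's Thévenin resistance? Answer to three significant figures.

R_th ≤ 561 Ω

Loading drop = R_th/(R_th + R_L) ≤ 0.0640, so R_th ≤ R_L · ε/(1−ε) = 8.20 kΩ × 0.0640/0.9360 = 561 Ω.
(Any R1, R2 with R2/(R1+R2) = 0.419 and R1‖R2 ≤ 561 Ω will meet the spec.)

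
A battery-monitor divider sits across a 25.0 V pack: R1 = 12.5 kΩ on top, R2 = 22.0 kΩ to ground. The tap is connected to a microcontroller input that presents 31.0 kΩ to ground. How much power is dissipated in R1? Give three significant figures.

Total resistance from the source is R1 + (R2‖R_L) = 25.37 kΩ, so I = 25.0/25.37 kΩ = 0.9855 mA.
P = I²·R1 = (0.9855 mA)² × 12.5 kΩ = 12.1 mW.

P ≈ 12.1 mW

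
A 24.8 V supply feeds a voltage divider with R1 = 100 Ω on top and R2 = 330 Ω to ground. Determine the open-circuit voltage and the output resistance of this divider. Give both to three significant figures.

V_th = 19.0 V, R_th = 76.7 Ω

V_th is the open-circuit tap voltage: 24.8 × 330/(100 + 330) = 19.0 V.
With the supply zeroed, R1 and R2 appear in parallel from the tap: R_th = R1‖R2 = (100 × 330)/430.0 = 76.7 Ω.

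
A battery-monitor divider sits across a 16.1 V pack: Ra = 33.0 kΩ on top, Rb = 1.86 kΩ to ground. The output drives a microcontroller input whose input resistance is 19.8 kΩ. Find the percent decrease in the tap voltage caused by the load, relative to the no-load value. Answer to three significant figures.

8.17 %

The divider's output (Thévenin) resistance is Ra‖Rb = 1.761 kΩ.
Fractional drop under load = R_th/(R_th + R_L) = 1.761 / (1.761 + 19.8) = 0.08166.
So the output falls by 8.17 %.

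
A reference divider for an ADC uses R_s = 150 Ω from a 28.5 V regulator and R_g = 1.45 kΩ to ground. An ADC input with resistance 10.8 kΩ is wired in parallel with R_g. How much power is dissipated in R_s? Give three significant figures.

P ≈ 59.7 mW

Total resistance from the source is R_s + (R_g‖R_L) = 1428 Ω, so I = 28.5/1428 Ω = 19.95 mA.
P = I²·R_s = (19.95 mA)² × 150 Ω = 59.7 mW.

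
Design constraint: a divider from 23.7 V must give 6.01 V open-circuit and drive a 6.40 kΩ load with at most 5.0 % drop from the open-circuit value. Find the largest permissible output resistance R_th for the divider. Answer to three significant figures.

Loading drop = R_th/(R_th + R_L) ≤ 0.0500, so R_th ≤ R_L · ε/(1−ε) = 6.40 kΩ × 0.0500/0.9500 = 337 Ω.
(Any R1, R2 with R2/(R1+R2) = 0.254 and R1‖R2 ≤ 337 Ω will meet the spec.)

R_th ≤ 337 Ω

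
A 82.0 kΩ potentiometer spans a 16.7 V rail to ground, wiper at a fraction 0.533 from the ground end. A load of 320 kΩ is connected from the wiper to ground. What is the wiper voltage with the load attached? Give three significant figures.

V ≈ 8.37 V

The wiper splits the pot into (1−α)R = 38.29 kΩ above and αR = 43.71 kΩ below.
Lower section ‖ load = 38.45 kΩ.
V_wiper = 16.7 × 38.45/(38.29 + 38.45) = 8.37 V.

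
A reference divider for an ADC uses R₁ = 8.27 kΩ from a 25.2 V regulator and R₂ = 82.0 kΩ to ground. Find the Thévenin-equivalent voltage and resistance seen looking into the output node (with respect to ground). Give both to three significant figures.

V_th = 22.9 V, R_th = 7.51 kΩ

V_th is the open-circuit tap voltage: 25.2 × 82.0/(8.27 + 82.0) = 22.9 V.
With the supply zeroed, R₁ and R₂ appear in parallel from the tap: R_th = R₁‖R₂ = (8.27 × 82.0)/90.27 = 7.51 kΩ.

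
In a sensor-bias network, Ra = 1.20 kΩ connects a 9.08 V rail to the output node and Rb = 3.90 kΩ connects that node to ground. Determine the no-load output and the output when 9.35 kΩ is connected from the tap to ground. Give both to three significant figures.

Open-circuit: V = 9.08 × 3.90/(1.20 + 3.90) = 6.94 V.
With the load, Rb becomes Rb‖R_L = 2.752 kΩ, so V = 9.08 × 2.752/3.952 = 6.32 V.

Unloaded: 6.94 V; loaded: 6.32 V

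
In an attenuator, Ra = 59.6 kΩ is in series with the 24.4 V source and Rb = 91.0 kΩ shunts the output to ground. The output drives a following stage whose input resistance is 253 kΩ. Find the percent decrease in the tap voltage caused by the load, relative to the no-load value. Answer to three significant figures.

12.5 %

Unloaded V = 24.4 × 91.0/150.6 = 14.744 V.
Loaded: Rb‖R_L = 66.93 kΩ, giving V = 24.4 × 66.93/126.5 = 12.907 V.
Drop = (14.744 − 12.907) / 14.744 = 12.5 %.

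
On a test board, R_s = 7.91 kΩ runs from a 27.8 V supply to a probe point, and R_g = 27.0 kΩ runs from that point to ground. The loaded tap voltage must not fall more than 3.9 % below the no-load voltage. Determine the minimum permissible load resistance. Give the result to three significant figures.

Output resistance R_th = R_s‖R_g = (7.91 × 27.0)/34.91 = 6.118 kΩ.
The fractional drop is R_th/(R_th + R_L); requiring this ≤ 0.0390 gives R_L ≥ R_th(1/0.0390 − 1) = 6.118 × 24.64 = 151 kΩ.

R_L(min) ≈ 151 kΩ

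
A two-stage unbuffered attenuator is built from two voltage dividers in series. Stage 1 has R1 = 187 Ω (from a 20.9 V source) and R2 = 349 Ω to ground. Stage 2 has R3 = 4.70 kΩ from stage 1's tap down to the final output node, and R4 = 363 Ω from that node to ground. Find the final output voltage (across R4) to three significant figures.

V_out ≈ 0.953 V

Stage 2 presents R3+R4 = 5063 Ω as a load on stage 1's tap.
Stage 1's lower leg becomes R2‖(R3+R4) = 326.5 Ω, so V_mid = 20.9 × 326.5/513.5 = 13.29 V.
Stage 2 is itself unloaded: V_out = V_mid × R4/(R3+R4) = 13.29 × 363/5063 = 0.953 V.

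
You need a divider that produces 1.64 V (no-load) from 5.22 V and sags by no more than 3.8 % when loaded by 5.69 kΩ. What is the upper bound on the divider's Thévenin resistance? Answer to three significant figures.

Loading drop = R_th/(R_th + R_L) ≤ 0.0380, so R_th ≤ R_L · ε/(1−ε) = 5.69 kΩ × 0.0380/0.9620 = 225 Ω.
(Any R1, R2 with R2/(R1+R2) = 0.314 and R1‖R2 ≤ 225 Ω will meet the spec.)

R_th ≤ 225 Ω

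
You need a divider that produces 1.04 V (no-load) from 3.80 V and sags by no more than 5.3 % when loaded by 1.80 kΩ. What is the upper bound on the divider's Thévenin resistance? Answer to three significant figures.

R_th ≤ 101 Ω

Loading drop = R_th/(R_th + R_L) ≤ 0.0530, so R_th ≤ R_L · ε/(1−ε) = 1.80 kΩ × 0.0530/0.9470 = 101 Ω.
(Any R1, R2 with R2/(R1+R2) = 0.274 and R1‖R2 ≤ 101 Ω will meet the spec.)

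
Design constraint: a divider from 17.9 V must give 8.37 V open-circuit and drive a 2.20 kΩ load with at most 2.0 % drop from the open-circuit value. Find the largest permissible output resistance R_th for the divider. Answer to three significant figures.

R_th ≤ 44.9 Ω

Loading drop = R_th/(R_th + R_L) ≤ 0.0200, so R_th ≤ R_L · ε/(1−ε) = 2.20 kΩ × 0.0200/0.9800 = 44.9 Ω.
(Any R1, R2 with R2/(R1+R2) = 0.468 and R1‖R2 ≤ 44.9 Ω will meet the spec.)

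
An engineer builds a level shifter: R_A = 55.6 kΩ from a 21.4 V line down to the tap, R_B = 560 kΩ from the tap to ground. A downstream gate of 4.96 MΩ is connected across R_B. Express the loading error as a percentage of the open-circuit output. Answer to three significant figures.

1.01 %

The divider's output (Thévenin) resistance is R_A‖R_B = 50.58 kΩ.
Fractional drop under load = R_th/(R_th + R_L) = 50.58 / (50.58 + 4960) = 0.01009.
So the output falls by 1.01 %.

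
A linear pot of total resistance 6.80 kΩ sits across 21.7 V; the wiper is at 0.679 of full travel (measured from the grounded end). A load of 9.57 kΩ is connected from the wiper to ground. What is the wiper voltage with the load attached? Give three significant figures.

V ≈ 12.8 V

The wiper splits the pot into (1−α)R = 2.183 kΩ above and αR = 4.617 kΩ below.
Lower section ‖ load = 3.115 kΩ.
V_wiper = 21.7 × 3.115/(2.183 + 3.115) = 12.8 V.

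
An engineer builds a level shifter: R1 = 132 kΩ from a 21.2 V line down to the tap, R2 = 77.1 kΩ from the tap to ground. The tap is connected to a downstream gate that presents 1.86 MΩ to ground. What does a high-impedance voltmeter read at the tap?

V_out ≈ 7.62 V

The load sits in parallel with R2: R2‖R_L = (77.1 × 1860) / (77.1 + 1860) = 74.03 kΩ.
V_out = 21.2 × 74.03 / (132 + 74.03) = 21.2 × 74.03/206.0 = 7.62 V.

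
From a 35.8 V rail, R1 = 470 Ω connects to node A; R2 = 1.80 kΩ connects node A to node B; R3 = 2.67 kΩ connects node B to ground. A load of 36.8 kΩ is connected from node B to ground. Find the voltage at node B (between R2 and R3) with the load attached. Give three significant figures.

V ≈ 18.7 V

At node B, R3 is in parallel with the load: R3‖R_L = 2489 Ω.
Below node A the resistance is R2 + (R3‖R_L) = 4289 Ω, so V_A = 35.8 × 4289/4759 = 32.26 V.
Then V_B = V_A × (R3‖R_L)/(R2 + R3‖R_L) = 32.26 × 2489/4289 = 18.7 V.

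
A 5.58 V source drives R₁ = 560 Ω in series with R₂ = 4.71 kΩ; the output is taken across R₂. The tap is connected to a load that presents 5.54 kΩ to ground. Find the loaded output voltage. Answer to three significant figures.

V_out ≈ 4.57 V

The load sits in parallel with R₂: R₂‖R_L = (4710 × 5540) / (4710 + 5540) = 2546 Ω.
V_out = 5.58 × 2546 / (560 + 2546) = 5.58 × 2546/3106 = 4.57 V.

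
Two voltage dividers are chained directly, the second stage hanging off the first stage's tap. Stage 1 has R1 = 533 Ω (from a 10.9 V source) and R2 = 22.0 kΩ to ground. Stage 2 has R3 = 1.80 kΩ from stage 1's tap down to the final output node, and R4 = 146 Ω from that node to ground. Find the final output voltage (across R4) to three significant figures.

V_out ≈ 0.630 V

Stage 2 presents R3+R4 = 1946 Ω as a load on stage 1's tap.
Stage 1's lower leg becomes R2‖(R3+R4) = 1788 Ω, so V_mid = 10.9 × 1788/2321 = 8.397 V.
Stage 2 is itself unloaded: V_out = V_mid × R4/(R3+R4) = 8.397 × 146/1946 = 0.630 V.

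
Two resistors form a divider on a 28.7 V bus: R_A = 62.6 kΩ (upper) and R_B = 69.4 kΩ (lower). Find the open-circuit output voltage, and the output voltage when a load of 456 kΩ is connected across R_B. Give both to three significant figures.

Open-circuit: V = 28.7 × 69.4/(62.6 + 69.4) = 15.1 V.
With the load, R_B becomes R_B‖R_L = 60.23 kΩ, so V = 28.7 × 60.23/122.8 = 14.1 V.

Unloaded: 15.1 V; loaded: 14.1 V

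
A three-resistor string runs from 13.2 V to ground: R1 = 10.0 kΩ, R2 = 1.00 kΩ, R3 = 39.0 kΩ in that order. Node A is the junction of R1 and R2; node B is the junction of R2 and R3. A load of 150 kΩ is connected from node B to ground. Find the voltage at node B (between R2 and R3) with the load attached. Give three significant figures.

V ≈ 9.74 V

At node B, R3 is in parallel with the load: R3‖R_L = 30.95 kΩ.
Below node A the resistance is R2 + (R3‖R_L) = 31.95 kΩ, so V_A = 13.2 × 31.95/41.95 = 10.05 V.
Then V_B = V_A × (R3‖R_L)/(R2 + R3‖R_L) = 10.05 × 30.95/31.95 = 9.74 V.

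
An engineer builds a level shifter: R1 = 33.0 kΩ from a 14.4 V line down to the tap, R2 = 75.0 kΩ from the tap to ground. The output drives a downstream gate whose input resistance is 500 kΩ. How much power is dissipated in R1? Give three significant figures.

Total resistance from the source is R1 + (R2‖R_L) = 98.22 kΩ, so I = 14.4/98.22 kΩ = 0.1466 mA.
P = I²·R1 = (0.1466 mA)² × 33.0 kΩ = 0.709 mW.

P ≈ 0.709 mW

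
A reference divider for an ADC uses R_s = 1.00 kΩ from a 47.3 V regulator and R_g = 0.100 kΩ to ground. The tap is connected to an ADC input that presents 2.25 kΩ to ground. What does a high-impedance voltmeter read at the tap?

The load sits in parallel with R_g: R_g‖R_L = (100 × 2250) / (100 + 2250) = 95.74 Ω.
V_out = 47.3 × 95.74 / (1000 + 95.74) = 47.3 × 95.74/1096 = 4.13 V.

V_out ≈ 4.13 V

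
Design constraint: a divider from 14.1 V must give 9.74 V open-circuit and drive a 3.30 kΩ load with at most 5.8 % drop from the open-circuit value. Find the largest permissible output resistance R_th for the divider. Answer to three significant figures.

Loading drop = R_th/(R_th + R_L) ≤ 0.0580, so R_th ≤ R_L · ε/(1−ε) = 3.30 kΩ × 0.0580/0.9420 = 203 Ω.
(Any R1, R2 with R2/(R1+R2) = 0.691 and R1‖R2 ≤ 203 Ω will meet the spec.)

R_th ≤ 203 Ω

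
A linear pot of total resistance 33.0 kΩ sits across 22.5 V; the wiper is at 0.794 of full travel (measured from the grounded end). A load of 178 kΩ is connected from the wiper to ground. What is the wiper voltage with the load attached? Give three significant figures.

V ≈ 17.3 V

The wiper splits the pot into (1−α)R = 6.798 kΩ above and αR = 26.20 kΩ below.
Lower section ‖ load = 22.84 kΩ.
V_wiper = 22.5 × 22.84/(6.798 + 22.84) = 17.3 V.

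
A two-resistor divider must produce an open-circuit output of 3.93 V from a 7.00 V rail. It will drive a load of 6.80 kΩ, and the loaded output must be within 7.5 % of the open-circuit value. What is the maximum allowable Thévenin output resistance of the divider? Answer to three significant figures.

Loading drop = R_th/(R_th + R_L) ≤ 0.0750, so R_th ≤ R_L · ε/(1−ε) = 6.80 kΩ × 0.0750/0.9250 = 551 Ω.

R_th ≤ 551 Ω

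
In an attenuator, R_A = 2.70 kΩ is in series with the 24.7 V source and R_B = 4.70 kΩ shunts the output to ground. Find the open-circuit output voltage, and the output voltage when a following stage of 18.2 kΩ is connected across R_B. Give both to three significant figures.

Unloaded: 15.7 V; loaded: 14.3 V

Open-circuit: V = 24.7 × 4.70/(2.70 + 4.70) = 15.7 V.
With the load, R_B becomes R_B‖R_L = 3.735 kΩ, so V = 24.7 × 3.735/6.435 = 14.3 V.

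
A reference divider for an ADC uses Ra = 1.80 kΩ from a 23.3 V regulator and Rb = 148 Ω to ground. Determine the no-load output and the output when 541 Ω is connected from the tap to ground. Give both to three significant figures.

Unloaded: 1.77 V; loaded: 1.41 V

Open-circuit: V = 23.3 × 148/(1800 + 148) = 1.77 V.
With the load, Rb becomes Rb‖R_L = 116.2 Ω, so V = 23.3 × 116.2/1916 = 1.41 V.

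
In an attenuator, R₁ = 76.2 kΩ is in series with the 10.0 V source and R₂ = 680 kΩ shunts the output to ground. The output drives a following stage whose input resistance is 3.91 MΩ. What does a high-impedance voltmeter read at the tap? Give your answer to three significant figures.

V_out ≈ 8.84 V

The load sits in parallel with R₂: R₂‖R_L = (680 × 3910) / (680 + 3910) = 579.3 kΩ.
V_out = 10.0 × 579.3 / (76.2 + 579.3) = 10.0 × 579.3/655.5 = 8.84 V.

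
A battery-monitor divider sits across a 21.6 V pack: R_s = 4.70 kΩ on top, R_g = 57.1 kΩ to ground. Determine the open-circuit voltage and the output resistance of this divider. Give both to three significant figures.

V_th = 20.0 V, R_th = 4.34 kΩ

V_th is the open-circuit tap voltage: 21.6 × 57.1/(4.70 + 57.1) = 20.0 V.
With the supply zeroed, R_s and R_g appear in parallel from the tap: R_th = R_s‖R_g = (4.70 × 57.1)/61.80 = 4.34 kΩ.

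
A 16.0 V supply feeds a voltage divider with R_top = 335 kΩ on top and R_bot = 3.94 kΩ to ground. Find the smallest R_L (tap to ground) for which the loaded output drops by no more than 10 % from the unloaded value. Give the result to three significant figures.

Output resistance R_th = R_top‖R_bot = (335 × 3.94)/338.9 = 3.894 kΩ.
The fractional drop is R_th/(R_th + R_L); requiring this ≤ 0.100 gives R_L ≥ R_th(1/0.100 − 1) = 3.894 × 9.000 = 35.0 kΩ.

R_L(min) ≈ 35.0 kΩ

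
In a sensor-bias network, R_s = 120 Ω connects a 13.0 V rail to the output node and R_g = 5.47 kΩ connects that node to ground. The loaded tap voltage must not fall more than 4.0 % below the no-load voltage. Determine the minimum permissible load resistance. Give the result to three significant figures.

Output resistance R_th = R_s‖R_g = (120 × 5470)/5590 = 117.4 Ω.
The fractional drop is R_th/(R_th + R_L); requiring this ≤ 0.0400 gives R_L ≥ R_th(1/0.0400 − 1) = 117.4 × 24.00 = 2.82 kΩ.

R_L(min) ≈ 2.82 kΩ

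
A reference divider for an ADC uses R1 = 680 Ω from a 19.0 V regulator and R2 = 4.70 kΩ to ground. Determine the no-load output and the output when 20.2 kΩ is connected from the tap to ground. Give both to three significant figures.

Unloaded: 16.6 V; loaded: 16.1 V

Open-circuit: V = 19.0 × 4700/(680 + 4700) = 16.6 V.
With the load, R2 becomes R2‖R_L = 3813 Ω, so V = 19.0 × 3813/4493 = 16.1 V.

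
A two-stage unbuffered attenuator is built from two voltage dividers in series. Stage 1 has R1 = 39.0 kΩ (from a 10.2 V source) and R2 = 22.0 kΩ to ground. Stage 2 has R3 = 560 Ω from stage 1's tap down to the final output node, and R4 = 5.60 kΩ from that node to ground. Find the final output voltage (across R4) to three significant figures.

Stage 2 presents R3+R4 = 6160 Ω as a load on stage 1's tap.
Stage 1's lower leg becomes R2‖(R3+R4) = 4812 Ω, so V_mid = 10.2 × 4812/43810 = 1.120 V.
Stage 2 is itself unloaded: V_out = V_mid × R4/(R3+R4) = 1.120 × 5600/6160 = 1.02 V.

V_out ≈ 1.02 V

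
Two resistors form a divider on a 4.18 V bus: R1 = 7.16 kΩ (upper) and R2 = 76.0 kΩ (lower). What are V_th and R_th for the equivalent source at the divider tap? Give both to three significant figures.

V_th is the open-circuit tap voltage: 4.18 × 76.0/(7.16 + 76.0) = 3.82 V.
With the supply zeroed, R1 and R2 appear in parallel from the tap: R_th = R1‖R2 = (7.16 × 76.0)/83.16 = 6.54 kΩ.

V_th = 3.82 V, R_th = 6.54 kΩ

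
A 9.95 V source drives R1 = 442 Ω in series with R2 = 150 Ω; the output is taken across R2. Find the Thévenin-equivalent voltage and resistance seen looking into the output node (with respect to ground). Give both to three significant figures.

V_th is the open-circuit tap voltage: 9.95 × 150/(442 + 150) = 2.52 V.
With the supply zeroed, R1 and R2 appear in parallel from the tap: R_th = R1‖R2 = (442 × 150)/592.0 = 112 Ω.

V_th = 2.52 V, R_th = 112 Ω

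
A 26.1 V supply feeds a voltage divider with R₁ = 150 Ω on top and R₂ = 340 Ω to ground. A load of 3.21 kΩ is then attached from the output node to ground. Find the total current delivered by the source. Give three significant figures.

I ≈ 57.1 mA

R₂‖R_L = 307.4 Ω, so the source sees R₁ + R₂‖R_L = 457.4 Ω.
I = 26.1 V / 457.4 Ω = 57.1 mA.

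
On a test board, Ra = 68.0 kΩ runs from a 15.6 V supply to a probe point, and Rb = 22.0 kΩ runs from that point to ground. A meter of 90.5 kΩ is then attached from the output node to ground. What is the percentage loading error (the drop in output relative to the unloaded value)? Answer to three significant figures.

15.5 %

Unloaded V = 15.6 × 22.0/90.00 = 3.813 V.
Loaded: Rb‖R_L = 17.70 kΩ, giving V = 15.6 × 17.70/85.70 = 3.222 V.
Drop = (3.813 − 3.222) / 3.813 = 15.5 %.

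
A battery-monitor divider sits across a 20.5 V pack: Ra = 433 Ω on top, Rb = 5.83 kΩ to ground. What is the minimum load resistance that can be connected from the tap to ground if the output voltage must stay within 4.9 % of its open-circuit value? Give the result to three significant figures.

Output resistance R_th = Ra‖Rb = (433 × 5830)/6263 = 403.1 Ω.
The fractional drop is R_th/(R_th + R_L); requiring this ≤ 0.0490 gives R_L ≥ R_th(1/0.0490 − 1) = 403.1 × 19.41 = 7.82 kΩ.

R_L(min) ≈ 7.82 kΩ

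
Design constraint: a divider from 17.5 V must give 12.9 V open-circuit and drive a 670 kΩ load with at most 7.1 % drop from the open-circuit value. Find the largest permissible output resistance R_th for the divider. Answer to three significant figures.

Loading drop = R_th/(R_th + R_L) ≤ 0.0710, so R_th ≤ R_L · ε/(1−ε) = 670 kΩ × 0.0710/0.9290 = 51.2 kΩ.

R_th ≤ 51.2 kΩ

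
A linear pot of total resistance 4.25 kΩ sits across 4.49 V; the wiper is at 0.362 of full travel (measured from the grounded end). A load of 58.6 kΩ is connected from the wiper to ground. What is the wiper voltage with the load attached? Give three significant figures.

V ≈ 1.60 V

The wiper splits the pot into (1−α)R = 2.712 kΩ above and αR = 1.538 kΩ below.
Lower section ‖ load = 1.499 kΩ.
V_wiper = 4.49 × 1.499/(2.712 + 1.499) = 1.60 V.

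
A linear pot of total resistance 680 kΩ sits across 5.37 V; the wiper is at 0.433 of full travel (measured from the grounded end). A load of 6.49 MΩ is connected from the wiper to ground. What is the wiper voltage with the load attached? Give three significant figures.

The wiper splits the pot into (1−α)R = 385.6 kΩ above and αR = 294.4 kΩ below.
Lower section ‖ load = 281.7 kΩ.
V_wiper = 5.37 × 281.7/(385.6 + 281.7) = 2.27 V.

V ≈ 2.27 V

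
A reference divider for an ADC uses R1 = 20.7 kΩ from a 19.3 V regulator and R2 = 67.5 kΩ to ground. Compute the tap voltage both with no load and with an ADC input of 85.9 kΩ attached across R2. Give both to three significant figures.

Unloaded: 14.8 V; loaded: 12.5 V

Open-circuit: V = 19.3 × 67.5/(20.7 + 67.5) = 14.8 V.
With the load, R2 becomes R2‖R_L = 37.80 kΩ, so V = 19.3 × 37.80/58.50 = 12.5 V.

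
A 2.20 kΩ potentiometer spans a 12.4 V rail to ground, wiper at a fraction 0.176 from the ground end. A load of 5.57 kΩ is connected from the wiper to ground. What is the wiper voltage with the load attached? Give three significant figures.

V ≈ 2.06 V

The wiper splits the pot into (1−α)R = 1813 Ω above and αR = 387.2 Ω below.
Lower section ‖ load = 362.0 Ω.
V_wiper = 12.4 × 362.0/(1813 + 362.0) = 2.06 V.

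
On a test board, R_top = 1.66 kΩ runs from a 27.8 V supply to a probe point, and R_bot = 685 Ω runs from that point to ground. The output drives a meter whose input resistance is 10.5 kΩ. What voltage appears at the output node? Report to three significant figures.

V_out ≈ 7.76 V

The load sits in parallel with R_bot: R_bot‖R_L = (685 × 10500) / (685 + 10500) = 643.0 Ω.
V_out = 27.8 × 643.0 / (1660 + 643.0) = 27.8 × 643.0/2303 = 7.76 V.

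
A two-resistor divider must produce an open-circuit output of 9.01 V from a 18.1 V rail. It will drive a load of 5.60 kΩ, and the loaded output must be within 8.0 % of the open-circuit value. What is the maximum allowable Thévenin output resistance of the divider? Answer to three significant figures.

R_th ≤ 487 Ω

Loading drop = R_th/(R_th + R_L) ≤ 0.0800, so R_th ≤ R_L · ε/(1−ε) = 5.60 kΩ × 0.0800/0.9200 = 487 Ω.
(Any R1, R2 with R2/(R1+R2) = 0.498 and R1‖R2 ≤ 487 Ω will meet the spec.)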